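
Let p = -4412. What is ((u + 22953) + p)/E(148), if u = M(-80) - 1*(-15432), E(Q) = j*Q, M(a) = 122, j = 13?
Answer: 34095/1924 ≈ 17.721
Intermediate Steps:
E(Q) = 13*Q
u = 15554 (u = 122 - 1*(-15432) = 122 + 15432 = 15554)
((u + 22953) + p)/E(148) = ((15554 + 22953) - 4412)/((13*148)) = (38507 - 4412)/1924 = 34095*(1/1924) = 34095/1924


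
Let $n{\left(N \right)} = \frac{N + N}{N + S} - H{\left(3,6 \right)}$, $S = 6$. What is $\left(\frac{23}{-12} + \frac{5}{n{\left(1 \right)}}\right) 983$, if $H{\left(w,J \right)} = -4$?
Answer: $- \frac{2949}{4} \approx -737.25$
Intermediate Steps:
$n{\left(N \right)} = 4 + \frac{2 N}{6 + N}$ ($n{\left(N \right)} = \frac{N + N}{N + 6} - -4 = \frac{2 N}{6 + N} + 4 = 4 + \frac{2 N}{6 + N}$)
$\left(\frac{23}{-12} + \frac{5}{n{\left(1 \right)}}\right) 983 = \left(\frac{23}{-12} + \frac{5}{6 \frac{1}{6 + 1} \left(4 + 1\right)}\right) 983 = \left(23 \left(- \frac{1}{12}\right) + \frac{5}{6 \cdot \frac{1}{7} \cdot 5}\right) 983 = \left(- \frac{23}{12} + \frac{5}{6 \cdot \frac{1}{7} \cdot 5}\right) 983 = \left(- \frac{23}{12} + \frac{5}{\frac{30}{7}}\right) 983 = \left(- \frac{23}{12} + 5 \cdot \frac{7}{30}\right) 983 = \left(- \frac{23}{12} + \frac{7}{6}\right) 983 = \left(- \frac{3}{4}\right) 983 = - \frac{2949}{4}$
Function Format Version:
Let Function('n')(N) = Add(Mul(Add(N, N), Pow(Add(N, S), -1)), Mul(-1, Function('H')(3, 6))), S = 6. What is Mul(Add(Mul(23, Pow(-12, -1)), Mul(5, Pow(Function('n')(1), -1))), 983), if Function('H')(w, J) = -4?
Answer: Rational(-2949, 4) ≈ -737.25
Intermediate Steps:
Function('n')(N) = Add(4, Mul(2, N, Pow(Add(6, N), -1))) (Function('n')(N) = Add(Mul(Add(N, N), Pow(Add(N, 6), -1)), Mul(-1, -4)) = Add(Mul(Mul(2, N), Pow(Add(6, N), -1)), 4) = Add(Mul(2, N, Pow(Add(6, N), -1)), 4) = Add(4, Mul(2, N, Pow(Add(6, N), -1))))
Mul(Add(Mul(23, Pow(-12, -1)), Mul(5, Pow(Function('n')(1), -1))), 983) = Mul(Add(Mul(23, Pow(-12, -1)), Mul(5, Pow(Mul(6, Pow(Add(6, 1), -1), Add(4, 1)), -1))), 983) = Mul(Add(Mul(23, Rational(-1, 12)), Mul(5, Pow(Mul(6, Pow(7, -1), 5), -1))), 983) = Mul(Add(Rational(-23, 12), Mul(5, Pow(Mul(6, Rational(1, 7), 5), -1))), 983) = Mul(Add(Rational(-23, 12), Mul(5, Pow(Rational(30, 7), -1))), 983) = Mul(Add(Rational(-23, 12), Mul(5, Rational(7, 30))), 983) = Mul(Add(Rational(-23, 12), Rational(7, 6)), 983) = Mul(Rational(-3, 4), 983) = Rational(-2949, 4)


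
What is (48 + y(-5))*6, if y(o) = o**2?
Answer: 438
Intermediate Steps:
(48 + y(-5))*6 = (48 + (-5)**2)*6 = (48 + 25)*6 = 73*6 = 438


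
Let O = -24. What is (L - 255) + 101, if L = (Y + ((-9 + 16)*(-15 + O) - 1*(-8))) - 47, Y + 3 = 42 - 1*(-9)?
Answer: -418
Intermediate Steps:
Y = 48 (Y = -3 + (42 - 1*(-9)) = -3 + (42 + 9) = -3 + 51 = 48)
L = -264 (L = (48 + ((-9 + 16)*(-15 - 24) - 1*(-8))) - 47 = (48 + (7*(-39) + 8)) - 47 = (48 + (-273 + 8)) - 47 = (48 - 265) - 47 = -217 - 47 = -264)
(L - 255) + 101 = (-264 - 255) + 101 = -519 + 101 = -418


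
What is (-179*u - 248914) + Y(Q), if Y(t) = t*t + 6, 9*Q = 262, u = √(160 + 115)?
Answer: -20092904/81 - 895*√11 ≈ -2.5103e+5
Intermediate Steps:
u = 5*√11 (u = √275 = 5*√11 ≈ 16.583)
Q = 262/9 (Q = (⅑)*262 = 262/9 ≈ 29.111)
Y(t) = 6 + t² (Y(t) = t² + 6 = 6 + t²)
(-179*u - 248914) + Y(Q) = (-895*√11 - 248914) + (6 + (262/9)²) = (-895*√11 - 248914) + (6 + 68644/81) = (-248914 - 895*√11) + 69130/81 = -20092904/81 - 895*√11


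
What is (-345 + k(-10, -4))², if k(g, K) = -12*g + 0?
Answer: 50625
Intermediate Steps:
k(g, K) = -12*g
(-345 + k(-10, -4))² = (-345 - 12*(-10))² = (-345 + 120)² = (-225)² = 50625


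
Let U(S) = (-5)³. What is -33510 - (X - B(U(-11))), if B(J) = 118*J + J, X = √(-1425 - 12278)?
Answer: -48385 - I*√13703 ≈ -48385.0 - 117.06*I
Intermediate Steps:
U(S) = -125
X = I*√13703 (X = √(-13703) = I*√13703 ≈ 117.06*I)
B(J) = 119*J
-33510 - (X - B(U(-11))) = -33510 - (I*√13703 - 119*(-125)) = -33510 - (I*√13703 - 1*(-14875)) = -33510 - (I*√13703 + 14875) = -33510 - (14875 + I*√13703) = -33510 + (-14875 - I*√13703) = -48385 - I*√13703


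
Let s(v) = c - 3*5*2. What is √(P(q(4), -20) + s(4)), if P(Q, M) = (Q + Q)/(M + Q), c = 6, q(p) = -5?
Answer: I*√590/5 ≈ 4.858*I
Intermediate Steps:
P(Q, M) = 2*Q/(M + Q) (P(Q, M) = (2*Q)/(M + Q) = 2*Q/(M + Q))
s(v) = -24 (s(v) = 6 - 3*5*2 = 6 - 15*2 = 6 - 30 = -24)
√(P(q(4), -20) + s(4)) = √(2*(-5)/(-20 - 5) - 24) = √(2*(-5)/(-25) - 24) = √(2*(-5)*(-1/25) - 24) = √(⅖ - 24) = √(-118/5) = I*√590/5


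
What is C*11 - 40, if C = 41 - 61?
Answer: -260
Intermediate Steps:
C = -20
C*11 - 40 = -20*11 - 40 = -220 - 40 = -260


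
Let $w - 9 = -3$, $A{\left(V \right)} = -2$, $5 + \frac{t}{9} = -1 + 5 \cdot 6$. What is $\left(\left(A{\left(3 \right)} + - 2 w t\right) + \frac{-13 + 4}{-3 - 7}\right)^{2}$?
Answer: $\frac{672416761}{100} \approx 6.7242 \cdot 10^{6}$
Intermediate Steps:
$t = 216$ ($t = -45 + 9 \left(-1 + 5 \cdot 6\right) = -45 + 9 \left(-1 + 30\right) = -45 + 9 \cdot 29 = -45 + 261 = 216$)
$w = 6$ ($w = 9 - 3 = 6$)
$\left(\left(A{\left(3 \right)} + - 2 w t\right) + \frac{-13 + 4}{-3 - 7}\right)^{2} = \left(\left(-2 + \left(-2\right) 6 \cdot 216\right) + \frac{-13 + 4}{-3 - 7}\right)^{2} = \left(\left(-2 - 2592\right) - \frac{9}{-10}\right)^{2} = \left(\left(-2 - 2592\right) - - \frac{9}{10}\right)^{2} = \left(-2594 + \frac{9}{10}\right)^{2} = \left(- \frac{25931}{10}\right)^{2} = \frac{672416761}{100}$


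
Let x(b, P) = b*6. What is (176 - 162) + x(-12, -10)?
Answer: -58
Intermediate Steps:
x(b, P) = 6*b
(176 - 162) + x(-12, -10) = (176 - 162) + 6*(-12) = 14 - 72 = -58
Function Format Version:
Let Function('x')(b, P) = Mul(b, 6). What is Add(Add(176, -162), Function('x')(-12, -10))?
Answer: -58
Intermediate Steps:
Function('x')(b, P) = Mul(6, b)
Add(Add(176, -162), Function('x')(-12, -10)) = Add(Add(176, -162), Mul(6, -12)) = Add(14, -72) = -58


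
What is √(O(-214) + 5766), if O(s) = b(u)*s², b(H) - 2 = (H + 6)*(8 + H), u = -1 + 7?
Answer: √7791086 ≈ 2791.3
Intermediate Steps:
u = 6
b(H) = 2 + (6 + H)*(8 + H) (b(H) = 2 + (H + 6)*(8 + H) = 2 + (6 + H)*(8 + H))
O(s) = 170*s² (O(s) = (50 + 6² + 14*6)*s² = (50 + 36 + 84)*s² = 170*s²)
√(O(-214) + 5766) = √(170*(-214)² + 5766) = √(170*45796 + 5766) = √(7785320 + 5766) = √7791086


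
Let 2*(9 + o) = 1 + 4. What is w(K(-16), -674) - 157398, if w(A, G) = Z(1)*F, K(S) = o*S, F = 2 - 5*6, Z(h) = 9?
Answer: -157650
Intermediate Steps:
o = -13/2 (o = -9 + (1 + 4)/2 = -9 + (1/2)*5 = -9 + 5/2 = -13/2 ≈ -6.5000)
F = -28 (F = 2 - 30 = -28)
K(S) = -13*S/2
w(A, G) = -252 (w(A, G) = 9*(-28) = -252)
w(K(-16), -674) - 157398 = -252 - 157398 = -157650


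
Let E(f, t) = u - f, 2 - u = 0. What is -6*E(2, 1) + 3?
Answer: 3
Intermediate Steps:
u = 2 (u = 2 - 1*0 = 2 + 0 = 2)
E(f, t) = 2 - f
-6*E(2, 1) + 3 = -6*(2 - 1*2) + 3 = -6*(2 - 2) + 3 = -6*0 + 3 = 0 + 3 = 3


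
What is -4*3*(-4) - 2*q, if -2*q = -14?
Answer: 34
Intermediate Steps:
q = 7 (q = -½*(-14) = 7)
-4*3*(-4) - 2*q = -4*3*(-4) - 2*7 = -12*(-4) - 14 = 48 - 14 = 34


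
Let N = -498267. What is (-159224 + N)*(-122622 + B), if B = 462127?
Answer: -223221481955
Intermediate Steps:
(-159224 + N)*(-122622 + B) = (-159224 - 498267)*(-122622 + 462127) = -657491*339505 = -223221481955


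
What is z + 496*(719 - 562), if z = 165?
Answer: 78037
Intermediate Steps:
z + 496*(719 - 562) = 165 + 496*(719 - 562) = 165 + 496*157 = 165 + 77872 = 78037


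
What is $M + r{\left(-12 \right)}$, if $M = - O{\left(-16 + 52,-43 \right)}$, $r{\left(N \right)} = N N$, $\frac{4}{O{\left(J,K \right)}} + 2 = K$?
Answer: $\frac{6484}{45} \approx 144.09$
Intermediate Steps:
$O{\left(J,K \right)} = \frac{4}{-2 + K}$
$r{\left(N \right)} = N^{2}$
$M = \frac{4}{45}$ ($M = - \frac{4}{-2 - 43} = - \frac{4}{-45} = - \frac{4 \left(-1\right)}{45} = \left(-1\right) \left(- \frac{4}{45}\right) = \frac{4}{45} \approx 0.088889$)
$M + r{\left(-12 \right)} = \frac{4}{45} + \left(-12\right)^{2} = \frac{4}{45} + 144 = \frac{6484}{45}$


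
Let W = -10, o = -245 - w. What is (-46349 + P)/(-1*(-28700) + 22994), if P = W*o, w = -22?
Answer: -44119/51694 ≈ -0.85346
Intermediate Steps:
o = -223 (o = -245 - 1*(-22) = -245 + 22 = -223)
P = 2230 (P = -10*(-223) = 2230)
(-46349 + P)/(-1*(-28700) + 22994) = (-46349 + 2230)/(-1*(-28700) + 22994) = -44119/(28700 + 22994) = -44119/51694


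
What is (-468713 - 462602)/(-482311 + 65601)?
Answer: 26609/11906 ≈ 2.2349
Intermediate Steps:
(-468713 - 462602)/(-482311 + 65601) = -931315/(-416710) = -931315*(-1/416710) = 26609/11906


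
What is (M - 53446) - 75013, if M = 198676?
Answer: 70217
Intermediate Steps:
(M - 53446) - 75013 = (198676 - 53446) - 75013 = 145230 - 75013 = 70217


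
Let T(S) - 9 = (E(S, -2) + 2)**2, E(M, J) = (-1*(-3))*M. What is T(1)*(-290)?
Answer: -9860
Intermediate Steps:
E(M, J) = 3*M
T(S) = 9 + (2 + 3*S)**2 (T(S) = 9 + (3*S + 2)**2 = 9 + (2 + 3*S)**2)
T(1)*(-290) = (9 + (2 + 3*1)**2)*(-290) = (9 + (2 + 3)**2)*(-290) = (9 + 5**2)*(-290) = (9 + 25)*(-290) = 34*(-290) = -9860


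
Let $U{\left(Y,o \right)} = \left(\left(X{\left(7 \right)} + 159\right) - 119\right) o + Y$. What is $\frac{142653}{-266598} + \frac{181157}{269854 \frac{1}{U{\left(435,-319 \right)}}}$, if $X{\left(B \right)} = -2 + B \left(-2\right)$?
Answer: $- \frac{29065382452789}{5995211391} \approx -4848.1$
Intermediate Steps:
$X{\left(B \right)} = -2 - 2 B$
$U{\left(Y,o \right)} = Y + 24 o$ ($U{\left(Y,o \right)} = \left(\left(\left(-2 - 14\right) + 159\right) - 119\right) o + Y = \left(\left(-16 + 159\right) - 119\right) o + Y = \left(143 - 119\right) o + Y = 24 o + Y = Y + 24 o$)
$\frac{142653}{-266598} + \frac{181157}{269854 \frac{1}{U{\left(435,-319 \right)}}} = \frac{142653}{-266598} + \frac{181157}{269854 \frac{1}{435 + 24 \left(-319\right)}} = 142653 \left(- \frac{1}{266598}\right) + \frac{181157}{269854 \frac{1}{435 - 7656}} = - \frac{47551}{88866} + \frac{181157}{269854 \frac{1}{-7221}} = - \frac{47551}{88866} + \frac{181157}{269854 \left(- \frac{1}{7221}\right)} = - \frac{47551}{88866} + \frac{181157}{- \frac{269854}{7221}} = - \frac{47551}{88866} + 181157 \left(- \frac{7221}{269854}\right) = - \frac{47551}{88866} - \frac{1308134697}{269854} = - \frac{29065382452789}{5995211391}$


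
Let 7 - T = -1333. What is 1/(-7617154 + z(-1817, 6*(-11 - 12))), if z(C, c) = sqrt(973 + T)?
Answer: -7617154/58021035057403 - 3*sqrt(257)/58021035057403 ≈ -1.3128e-7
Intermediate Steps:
T = 1340 (T = 7 - 1*(-1333) = 7 + 1333 = 1340)
z(C, c) = 3*sqrt(257) (z(C, c) = sqrt(973 + 1340) = sqrt(2313) = 3*sqrt(257))
1/(-7617154 + z(-1817, 6*(-11 - 12))) = 1/(-7617154 + 3*sqrt(257))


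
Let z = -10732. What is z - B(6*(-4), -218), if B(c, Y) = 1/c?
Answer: -257567/24 ≈ -10732.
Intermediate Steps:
z - B(6*(-4), -218) = -10732 - 1/(6*(-4)) = -10732 - 1/(-24) = -10732 - 1*(-1/24) = -10732 + 1/24 = -257567/24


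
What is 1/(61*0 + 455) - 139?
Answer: -63244/455 ≈ -139.00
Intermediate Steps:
1/(61*0 + 455) - 139 = 1/(0 + 455) - 139 = 1/455 - 139 = -63244/455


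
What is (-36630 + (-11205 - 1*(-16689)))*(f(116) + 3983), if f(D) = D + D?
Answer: -131280390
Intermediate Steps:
f(D) = 2*D
(-36630 + (-11205 - 1*(-16689)))*(f(116) + 3983) = (-36630 + (-11205 - 1*(-16689)))*(2*116 + 3983) = (-36630 + (-11205 + 16689))*(232 + 3983) = (-36630 + 5484)*4215 = -31146*4215 = -131280390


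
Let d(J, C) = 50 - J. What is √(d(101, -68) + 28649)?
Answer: √28598 ≈ 169.11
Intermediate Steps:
√(d(101, -68) + 28649) = √((50 - 1*101) + 28649) = √((50 - 101) + 28649) = √(-51 + 28649) = √28598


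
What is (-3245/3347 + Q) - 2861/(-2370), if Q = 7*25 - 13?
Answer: 1286932297/7932390 ≈ 162.24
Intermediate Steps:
Q = 162 (Q = 175 - 13 = 162)
(-3245/3347 + Q) - 2861/(-2370) = (-3245/3347 + 162) - 2861/(-2370) = (-3245*1/3347 + 162) - 2861*(-1/2370) = (-3245/3347 + 162) + 2861/2370 = 538969/3347 + 2861/2370 = 1286932297/7932390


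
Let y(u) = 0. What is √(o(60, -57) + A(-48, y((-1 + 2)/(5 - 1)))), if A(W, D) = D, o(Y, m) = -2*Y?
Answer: 2*I*√30 ≈ 10.954*I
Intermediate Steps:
√(o(60, -57) + A(-48, y((-1 + 2)/(5 - 1)))) = √(-2*60 + 0) = √(-120 + 0) = √(-120) = 2*I*√30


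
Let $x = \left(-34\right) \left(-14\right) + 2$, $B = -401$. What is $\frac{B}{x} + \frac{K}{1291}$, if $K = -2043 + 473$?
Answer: $- \frac{1268151}{617098} \approx -2.055$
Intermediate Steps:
$x = 478$ ($x = 476 + 2 = 478$)
$K = -1570$
$\frac{B}{x} + \frac{K}{1291} = - \frac{401}{478} - \frac{1570}{1291} = - \frac{1268151}{617098}$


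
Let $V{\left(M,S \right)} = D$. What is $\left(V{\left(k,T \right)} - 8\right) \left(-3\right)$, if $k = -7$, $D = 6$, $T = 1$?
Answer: $6$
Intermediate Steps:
$V{\left(M,S \right)} = 6$
$\left(V{\left(k,T \right)} - 8\right) \left(-3\right) = \left(6 - 8\right) \left(-3\right) = \left(-2\right) \left(-3\right) = 6$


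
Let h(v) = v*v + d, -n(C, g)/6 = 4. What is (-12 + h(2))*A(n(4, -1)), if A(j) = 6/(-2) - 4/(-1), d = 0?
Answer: -8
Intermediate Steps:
n(C, g) = -24 (n(C, g) = -6*4 = -24)
h(v) = v**2 (h(v) = v*v + 0 = v**2 + 0 = v**2)
A(j) = 1 (A(j) = 6*(-1/2) - 4*(-1) = -3 + 4 = 1)
(-12 + h(2))*A(n(4, -1)) = (-12 + 2**2)*1 = (-12 + 4)*1 = -8*1 = -8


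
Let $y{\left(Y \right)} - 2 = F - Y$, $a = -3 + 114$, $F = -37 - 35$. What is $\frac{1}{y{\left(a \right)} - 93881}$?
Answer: $- \frac{1}{94062} \approx -1.0631 \cdot 10^{-5}$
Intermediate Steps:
$F = -72$ ($F = -37 - 35 = -72$)
$a = 111$
$y{\left(Y \right)} = -70 - Y$ ($y{\left(Y \right)} = 2 - \left(72 + Y\right) = -70 - Y$)
$\frac{1}{y{\left(a \right)} - 93881} = \frac{1}{\left(-70 - 111\right) - 93881} = \frac{1}{-181 - 93881} = \frac{1}{-94062} = - \frac{1}{94062}$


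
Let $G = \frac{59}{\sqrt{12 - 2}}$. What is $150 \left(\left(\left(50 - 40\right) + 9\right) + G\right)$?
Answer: $2850 + 885 \sqrt{10} \approx 5648.6$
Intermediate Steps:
$G = \frac{59 \sqrt{10}}{10}$ ($G = \frac{59}{\sqrt{10}} = 59 \frac{\sqrt{10}}{10} = \frac{59 \sqrt{10}}{10} \approx 18.657$)
$150 \left(\left(\left(50 - 40\right) + 9\right) + G\right) = 150 \left(\left(\left(50 - 40\right) + 9\right) + \frac{59 \sqrt{10}}{10}\right) = 150 \left(\left(10 + 9\right) + \frac{59 \sqrt{10}}{10}\right) = 150 \left(19 + \frac{59 \sqrt{10}}{10}\right) = 2850 + 885 \sqrt{10}$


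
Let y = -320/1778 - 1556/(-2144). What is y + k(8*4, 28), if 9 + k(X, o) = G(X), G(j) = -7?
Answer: -7364003/476504 ≈ -15.454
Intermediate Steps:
k(X, o) = -16 (k(X, o) = -9 - 7 = -16)
y = 260061/476504 (y = -320*1/1778 - 1556*(-1/2144) = -160/889 + 389/536 = 260061/476504 ≈ 0.54577)
y + k(8*4, 28) = 260061/476504 - 16 = -7364003/476504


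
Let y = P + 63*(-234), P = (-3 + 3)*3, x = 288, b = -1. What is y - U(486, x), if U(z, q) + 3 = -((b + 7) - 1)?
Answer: -14734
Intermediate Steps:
P = 0 (P = 0*3 = 0)
U(z, q) = -8 (U(z, q) = -3 - ((-1 + 7) - 1) = -3 - (6 - 1) = -3 - 1*5 = -3 - 5 = -8)
y = -14742 (y = 0 + 63*(-234) = 0 - 14742 = -14742)
y - U(486, x) = -14742 - 1*(-8) = -14742 + 8 = -14734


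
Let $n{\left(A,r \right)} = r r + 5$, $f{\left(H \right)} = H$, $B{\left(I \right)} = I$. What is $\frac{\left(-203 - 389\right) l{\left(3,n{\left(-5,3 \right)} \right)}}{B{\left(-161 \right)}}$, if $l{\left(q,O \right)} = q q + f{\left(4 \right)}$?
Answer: $\frac{7696}{161} \approx 47.801$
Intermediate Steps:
$n{\left(A,r \right)} = 5 + r^{2}$ ($n{\left(A,r \right)} = r^{2} + 5 = 5 + r^{2}$)
$l{\left(q,O \right)} = 4 + q^{2}$ ($l{\left(q,O \right)} = q q + 4 = q^{2} + 4 = 4 + q^{2}$)
$\frac{\left(-203 - 389\right) l{\left(3,n{\left(-5,3 \right)} \right)}}{B{\left(-161 \right)}} = \frac{\left(-203 - 389\right) \left(4 + 3^{2}\right)}{-161} = - 592 \left(4 + 9\right) \left(- \frac{1}{161}\right) = \left(-592\right) 13 \left(- \frac{1}{161}\right) = \left(-7696\right) \left(- \frac{1}{161}\right) = \frac{7696}{161}$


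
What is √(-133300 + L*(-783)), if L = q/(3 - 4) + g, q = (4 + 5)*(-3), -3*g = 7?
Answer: I*√152614 ≈ 390.66*I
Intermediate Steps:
g = -7/3 (g = -⅓*7 = -7/3 ≈ -2.3333)
q = -27 (q = 9*(-3) = -27)
L = 74/3 (L = -27/(3 - 4) - 7/3 = -27/(-1) - 7/3 = -1*(-27) - 7/3 = 27 - 7/3 = 74/3 ≈ 24.667)
√(-133300 + L*(-783)) = √(-133300 + (74/3)*(-783)) = √(-133300 - 19314) = √(-152614) = I*√152614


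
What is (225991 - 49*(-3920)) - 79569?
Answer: 338502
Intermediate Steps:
(225991 - 49*(-3920)) - 79569 = (225991 + 192080) - 79569 = 418071 - 79569 = 338502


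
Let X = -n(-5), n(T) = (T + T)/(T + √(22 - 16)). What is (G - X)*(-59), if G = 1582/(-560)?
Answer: 8673/760 - 590*√6/19 ≈ -64.651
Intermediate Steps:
n(T) = 2*T/(T + √6) (n(T) = (2*T)/(T + √6) = 2*T/(T + √6))
G = -113/40 (G = 1582*(-1/560) = -113/40 ≈ -2.8250)
X = 10/(-5 + √6) (X = -2*(-5)/(-5 + √6) = -(-10)/(-5 + √6) = 10/(-5 + √6) ≈ -3.9208)
(G - X)*(-59) = (-113/40 - (-50/19 - 10*√6/19))*(-59) = (-113/40 + (50/19 + 10*√6/19))*(-59) = (-147/760 + 10*√6/19)*(-59) = 8673/760 - 590*√6/19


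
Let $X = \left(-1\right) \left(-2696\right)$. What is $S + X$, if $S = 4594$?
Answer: $7290$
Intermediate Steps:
$X = 2696$
$S + X = 4594 + 2696 = 7290$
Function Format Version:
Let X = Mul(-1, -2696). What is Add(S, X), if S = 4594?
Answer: 7290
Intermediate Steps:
X = 2696
Add(S, X) = Add(4594, 2696) = 7290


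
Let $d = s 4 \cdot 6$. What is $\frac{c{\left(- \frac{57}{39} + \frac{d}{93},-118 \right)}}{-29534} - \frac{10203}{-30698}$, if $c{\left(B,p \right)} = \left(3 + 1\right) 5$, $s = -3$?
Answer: $\frac{150360721}{453317366} \approx 0.33169$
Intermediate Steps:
$d = -72$ ($d = \left(-3\right) 4 \cdot 6 = \left(-12\right) 6 = -72$)
$c{\left(B,p \right)} = 20$ ($c{\left(B,p \right)} = 4 \cdot 5 = 20$)
$\frac{c{\left(- \frac{57}{39} + \frac{d}{93},-118 \right)}}{-29534} - \frac{10203}{-30698} = \frac{20}{-29534} - \frac{10203}{-30698} = 20 \left(- \frac{1}{29534}\right) - - \frac{10203}{30698} = - \frac{10}{14767} + \frac{10203}{30698} = \frac{150360721}{453317366}$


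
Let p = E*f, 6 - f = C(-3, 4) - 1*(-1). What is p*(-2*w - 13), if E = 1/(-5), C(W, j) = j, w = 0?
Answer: 13/5 ≈ 2.6000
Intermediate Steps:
E = -⅕ (E = 1*(-⅕) = -⅕ ≈ -0.20000)
f = 1 (f = 6 - (4 - 1*(-1)) = 6 - (4 + 1) = 6 - 1*5 = 6 - 5 = 1)
p = -⅕ (p = -⅕*1 = -⅕ ≈ -0.20000)
p*(-2*w - 13) = -(-2*0 - 13)/5 = -(0 - 13)/5 = -⅕*(-13) = 13/5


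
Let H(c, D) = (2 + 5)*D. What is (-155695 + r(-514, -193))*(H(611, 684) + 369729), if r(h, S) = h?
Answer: -58502926053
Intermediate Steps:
H(c, D) = 7*D
(-155695 + r(-514, -193))*(H(611, 684) + 369729) = (-155695 - 514)*(7*684 + 369729) = -156209*(4788 + 369729) = -156209*374517 = -58502926053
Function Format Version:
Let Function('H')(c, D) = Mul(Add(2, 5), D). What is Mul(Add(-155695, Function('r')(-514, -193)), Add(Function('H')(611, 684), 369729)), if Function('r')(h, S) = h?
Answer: -58502926053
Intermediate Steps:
Function('H')(c, D) = Mul(7, D)
Mul(Add(-155695, Function('r')(-514, -193)), Add(Function('H')(611, 684), 369729)) = Mul(Add(-155695, -514), Add(Mul(7, 684), 369729)) = Mul(-156209, Add(4788, 369729)) = Mul(-156209, 374517) = -58502926053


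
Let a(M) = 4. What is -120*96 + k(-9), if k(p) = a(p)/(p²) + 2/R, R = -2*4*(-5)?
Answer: -18662239/1620 ≈ -11520.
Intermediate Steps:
R = 40 (R = -8*(-5) = 40)
k(p) = 1/20 + 4/p² (k(p) = 4/(p²) + 2/40 = 4/p² + 2*(1/40) = 4/p² + 1/20 = 1/20 + 4/p²)
-120*96 + k(-9) = -120*96 + (1/20 + 4/(-9)²) = -11520 + (1/20 + 4*(1/81)) = -11520 + (1/20 + 4/81) = -11520 + 161/1620 = -18662239/1620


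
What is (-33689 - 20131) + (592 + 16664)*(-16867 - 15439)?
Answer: -557526156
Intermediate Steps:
(-33689 - 20131) + (592 + 16664)*(-16867 - 15439) = -53820 + 17256*(-32306) = -53820 - 557472336 = -557526156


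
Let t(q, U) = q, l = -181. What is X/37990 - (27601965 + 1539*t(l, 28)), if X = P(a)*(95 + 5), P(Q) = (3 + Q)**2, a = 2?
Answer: -103801619144/3799 ≈ -2.7323e+7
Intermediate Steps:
X = 2500 (X = (3 + 2)**2*(95 + 5) = 5**2*100 = 25*100 = 2500)
X/37990 - (27601965 + 1539*t(l, 28)) = 2500/37990 - 1539/(1/(17935 - 181)) = 2500*(1/37990) - 1539/(1/17754) = 250/3799 - 1539/1/17754 = 250/3799 - 1539*17754 = 250/3799 - 27323406 = -103801619144/3799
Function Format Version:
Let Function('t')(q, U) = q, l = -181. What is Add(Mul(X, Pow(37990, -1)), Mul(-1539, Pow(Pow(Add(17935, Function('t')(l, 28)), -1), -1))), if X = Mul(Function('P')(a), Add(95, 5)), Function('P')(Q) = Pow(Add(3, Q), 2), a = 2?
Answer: Rational(-103801619144, 3799) ≈ -2.7323e+7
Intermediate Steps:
X = 2500 (X = Mul(Pow(Add(3, 2), 2), Add(95, 5)) = Mul(Pow(5, 2), 100) = Mul(25, 100) = 2500)
Add(Mul(X, Pow(37990, -1)), Mul(-1539, Pow(Pow(Add(17935, Function('t')(l, 28)), -1), -1))) = Add(Mul(2500, Pow(37990, -1)), Mul(-1539, Pow(Pow(Add(17935, -181), -1), -1))) = Add(Mul(2500, Rational(1, 37990)), Mul(-1539, Pow(Pow(17754, -1), -1))) = Add(Rational(250, 3799), Mul(-1539, Pow(Rational(1, 17754), -1))) = Add(Rational(250, 3799), Mul(-1539, 17754)) = Add(Rational(250, 3799), -27323406) = Rational(-103801619144, 3799)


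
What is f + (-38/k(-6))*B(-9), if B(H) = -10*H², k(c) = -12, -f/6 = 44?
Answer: -2829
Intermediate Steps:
f = -264 (f = -6*44 = -264)
f + (-38/k(-6))*B(-9) = -264 + (-38/(-12))*(-10*(-9)²) = -264 + (-38*(-1/12))*(-10*81) = -264 + (19/6)*(-810) = -264 - 2565 = -2829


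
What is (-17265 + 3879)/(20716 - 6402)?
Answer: -6693/7157 ≈ -0.93517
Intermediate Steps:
(-17265 + 3879)/(20716 - 6402) = -13386/14314 = -13386*1/14314 = -6693/7157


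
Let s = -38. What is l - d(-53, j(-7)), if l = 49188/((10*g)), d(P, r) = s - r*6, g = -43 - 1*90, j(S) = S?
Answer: -27254/665 ≈ -40.983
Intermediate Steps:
g = -133 (g = -43 - 90 = -133)
d(P, r) = -38 - 6*r (d(P, r) = -38 - r*6 = -38 - 6*r)
l = -24594/665 (l = 49188/((10*(-133))) = 49188/(-1330) = 49188*(-1/1330) = -24594/665 ≈ -36.983)
l - d(-53, j(-7)) = -24594/665 - (-38 - 6*(-7)) = -24594/665 - (-38 + 42) = -24594/665 - 1*4 = -24594/665 - 4 = -27254/665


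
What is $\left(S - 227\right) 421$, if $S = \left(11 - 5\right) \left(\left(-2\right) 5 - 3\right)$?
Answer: $-128405$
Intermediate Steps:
$S = -78$ ($S = 6 \left(-10 - 3\right) = 6 \left(-13\right) = -78$)
$\left(S - 227\right) 421 = \left(-78 - 227\right) 421 = \left(-305\right) 421 = -128405$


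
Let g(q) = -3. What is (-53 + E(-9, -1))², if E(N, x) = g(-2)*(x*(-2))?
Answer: 3481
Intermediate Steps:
E(N, x) = 6*x (E(N, x) = -3*x*(-2) = -(-6)*x = 6*x)
(-53 + E(-9, -1))² = (-53 + 6*(-1))² = (-53 - 6)² = (-59)² = 3481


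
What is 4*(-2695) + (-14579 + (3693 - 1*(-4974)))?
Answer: -16692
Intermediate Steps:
4*(-2695) + (-14579 + (3693 - 1*(-4974))) = -10780 + (-14579 + (3693 + 4974)) = -10780 + (-14579 + 8667) = -10780 - 5912 = -16692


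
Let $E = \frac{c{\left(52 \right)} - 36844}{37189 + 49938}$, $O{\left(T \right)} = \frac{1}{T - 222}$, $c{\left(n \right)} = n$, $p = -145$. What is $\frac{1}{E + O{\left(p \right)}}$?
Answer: $- \frac{31975609}{13589791} \approx -2.3529$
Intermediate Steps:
$O{\left(T \right)} = \frac{1}{-222 + T}$
$E = - \frac{36792}{87127}$ ($E = \frac{52 - 36844}{37189 + 49938} = - \frac{36792}{87127} \approx -0.42228$)
$\frac{1}{E + O{\left(p \right)}} = \frac{1}{- \frac{36792}{87127} + \frac{1}{-222 - 145}} = \frac{1}{- \frac{36792}{87127} + \frac{1}{-367}} = \frac{1}{- \frac{36792}{87127} - \frac{1}{367}} = \frac{1}{- \frac{13589791}{31975609}} = - \frac{31975609}{13589791}$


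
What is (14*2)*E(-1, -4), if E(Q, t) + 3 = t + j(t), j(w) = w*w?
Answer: 252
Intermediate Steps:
j(w) = w²
E(Q, t) = -3 + t + t² (E(Q, t) = -3 + (t + t²) = -3 + t + t²)
(14*2)*E(-1, -4) = (14*2)*(-3 - 4 + (-4)²) = 28*(-3 - 4 + 16) = 28*9 = 252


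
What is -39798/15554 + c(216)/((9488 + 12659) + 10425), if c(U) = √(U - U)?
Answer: -1809/707 ≈ -2.5587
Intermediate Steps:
c(U) = 0 (c(U) = √0 = 0)
-39798/15554 + c(216)/((9488 + 12659) + 10425) = -39798/15554 + 0/((9488 + 12659) + 10425) = -39798*1/15554 + 0/(22147 + 10425) = -1809/707 + 0/32572 = -1809/707 + 0*(1/32572) = -1809/707 + 0 = -1809/707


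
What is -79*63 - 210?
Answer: -5187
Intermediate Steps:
-79*63 - 210 = -4977 - 210 = -5187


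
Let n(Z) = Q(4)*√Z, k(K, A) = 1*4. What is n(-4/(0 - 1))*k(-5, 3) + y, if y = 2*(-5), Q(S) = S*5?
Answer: 150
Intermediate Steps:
k(K, A) = 4
Q(S) = 5*S
n(Z) = 20*√Z (n(Z) = (5*4)*√Z = 20*√Z)
y = -10
n(-4/(0 - 1))*k(-5, 3) + y = (20*√(-4/(0 - 1)))*4 - 10 = (20*√(-4/(-1)))*4 - 10 = (20*√(-4*(-1)))*4 - 10 = (20*√4)*4 - 10 = (20*2)*4 - 10 = 40*4 - 10 = 160 - 10 = 150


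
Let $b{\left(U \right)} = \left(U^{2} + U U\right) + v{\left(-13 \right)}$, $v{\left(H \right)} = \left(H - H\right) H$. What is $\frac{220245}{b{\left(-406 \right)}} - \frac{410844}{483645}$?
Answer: $- \frac{9641123381}{53148071480} \approx -0.1814$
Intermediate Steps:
$v{\left(H \right)} = 0$ ($v{\left(H \right)} = 0 H = 0$)
$b{\left(U \right)} = 2 U^{2}$ ($b{\left(U \right)} = \left(U^{2} + U U\right) + 0 = \left(U^{2} + U^{2}\right) + 0 = 2 U^{2} + 0 = 2 U^{2}$)
$\frac{220245}{b{\left(-406 \right)}} - \frac{410844}{483645} = \frac{220245}{2 \left(-406\right)^{2}} - \frac{410844}{483645} = \frac{220245}{2 \cdot 164836} - \frac{136948}{161215} = \frac{220245}{329672} - \frac{136948}{161215} = - \frac{9641123381}{53148071480}$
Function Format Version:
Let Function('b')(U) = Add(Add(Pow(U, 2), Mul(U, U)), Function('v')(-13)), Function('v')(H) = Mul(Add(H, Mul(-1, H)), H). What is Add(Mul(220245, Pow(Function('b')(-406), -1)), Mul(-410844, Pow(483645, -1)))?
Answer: Rational(-9641123381, 53148071480) ≈ -0.18140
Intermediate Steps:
Function('v')(H) = 0 (Function('v')(H) = Mul(0, H) = 0)
Function('b')(U) = Mul(2, Pow(U, 2)) (Function('b')(U) = Add(Add(Pow(U, 2), Mul(U, U)), 0) = Add(Add(Pow(U, 2), Pow(U, 2)), 0) = Add(Mul(2, Pow(U, 2)), 0) = Mul(2, Pow(U, 2)))
Add(Mul(220245, Pow(Function('b')(-406), -1)), Mul(-410844, Pow(483645, -1))) = Add(Mul(220245, Pow(Mul(2, Pow(-406, 2)), -1)), Mul(-410844, Pow(483645, -1))) = Add(Mul(220245, Pow(Mul(2, 164836), -1)), Mul(-410844, Rational(1, 483645))) = Add(Mul(220245, Pow(329672, -1)), Rational(-136948, 161215)) = Add(Mul(220245, Rational(1, 329672)), Rational(-136948, 161215)) = Add(Rational(220245, 329672), Rational(-136948, 161215)) = Rational(-9641123381, 53148071480)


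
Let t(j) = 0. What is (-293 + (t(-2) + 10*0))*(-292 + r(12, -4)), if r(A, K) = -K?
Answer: 84384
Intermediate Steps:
(-293 + (t(-2) + 10*0))*(-292 + r(12, -4)) = (-293 + (0 + 10*0))*(-292 - 1*(-4)) = (-293 + (0 + 0))*(-292 + 4) = (-293 + 0)*(-288) = -293*(-288) = 84384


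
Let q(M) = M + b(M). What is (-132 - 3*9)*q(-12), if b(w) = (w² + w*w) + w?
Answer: -41976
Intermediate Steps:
b(w) = w + 2*w² (b(w) = (w² + w²) + w = 2*w² + w = w + 2*w²)
q(M) = M + M*(1 + 2*M)
(-132 - 3*9)*q(-12) = (-132 - 3*9)*(2*(-12)*(1 - 12)) = (-132 - 27)*(2*(-12)*(-11)) = -159*264 = -41976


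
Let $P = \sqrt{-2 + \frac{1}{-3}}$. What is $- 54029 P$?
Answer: $- \frac{54029 i \sqrt{21}}{3} \approx - 82531.0 i$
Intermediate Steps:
$P = \frac{i \sqrt{21}}{3}$ ($P = \sqrt{-2 - \frac{1}{3}} = \sqrt{- \frac{7}{3}} = \frac{i \sqrt{21}}{3} \approx 1.5275 i$)
$- 54029 P = - 54029 \frac{i \sqrt{21}}{3} = - \frac{54029 i \sqrt{21}}{3}$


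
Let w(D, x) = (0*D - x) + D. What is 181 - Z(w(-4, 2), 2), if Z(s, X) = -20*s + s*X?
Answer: 73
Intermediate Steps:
w(D, x) = D - x (w(D, x) = (0 - x) + D = -x + D = D - x)
Z(s, X) = -20*s + X*s
181 - Z(w(-4, 2), 2) = 181 - (-4 - 1*2)*(-20 + 2) = 181 - (-4 - 2)*(-18) = 181 - (-6)*(-18) = 181 - 1*108 = 181 - 108 = 73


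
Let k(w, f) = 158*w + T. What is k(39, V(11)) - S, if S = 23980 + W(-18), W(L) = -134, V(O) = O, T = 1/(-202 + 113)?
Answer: -1573877/89 ≈ -17684.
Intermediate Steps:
T = -1/89 (T = 1/(-89) = -1/89 ≈ -0.011236)
k(w, f) = -1/89 + 158*w (k(w, f) = 158*w - 1/89 = -1/89 + 158*w)
S = 23846 (S = 23980 - 134 = 23846)
k(39, V(11)) - S = (-1/89 + 158*39) - 1*23846 = (-1/89 + 6162) - 23846 = 548417/89 - 23846 = -1573877/89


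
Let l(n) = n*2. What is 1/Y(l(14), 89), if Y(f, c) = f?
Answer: 1/28 ≈ 0.035714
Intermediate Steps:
l(n) = 2*n
1/Y(l(14), 89) = 1/(2*14) = 1/28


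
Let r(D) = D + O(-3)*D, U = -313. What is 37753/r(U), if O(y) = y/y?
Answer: -37753/626 ≈ -60.308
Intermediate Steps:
O(y) = 1
r(D) = 2*D (r(D) = D + 1*D = D + D = 2*D)
37753/r(U) = 37753/((2*(-313))) = 37753/(-626) = 37753*(-1/626) = -37753/626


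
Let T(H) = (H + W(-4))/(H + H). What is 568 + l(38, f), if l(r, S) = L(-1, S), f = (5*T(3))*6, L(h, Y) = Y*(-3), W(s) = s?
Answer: 583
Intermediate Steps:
L(h, Y) = -3*Y
T(H) = (-4 + H)/(2*H) (T(H) = (H - 4)/(H + H) = (-4 + H)/((2*H)) = (-4 + H)*(1/(2*H)) = (-4 + H)/(2*H))
f = -5 (f = (5*((1/2)*(-4 + 3)/3))*6 = (5*((1/2)*(1/3)*(-1)))*6 = (5*(-1/6))*6 = -5/6*6 = -5)
l(r, S) = -3*S
568 + l(38, f) = 568 - 3*(-5) = 568 + 15 = 583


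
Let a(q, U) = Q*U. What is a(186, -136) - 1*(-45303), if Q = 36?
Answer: 40407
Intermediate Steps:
a(q, U) = 36*U
a(186, -136) - 1*(-45303) = 36*(-136) - 1*(-45303) = -4896 + 45303 = 40407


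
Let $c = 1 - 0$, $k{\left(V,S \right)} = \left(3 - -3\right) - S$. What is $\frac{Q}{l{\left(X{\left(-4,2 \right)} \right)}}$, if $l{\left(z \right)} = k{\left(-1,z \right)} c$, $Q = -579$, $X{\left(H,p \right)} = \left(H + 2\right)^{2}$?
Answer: $- \frac{579}{2} \approx -289.5$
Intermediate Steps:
$k{\left(V,S \right)} = 6 - S$ ($k{\left(V,S \right)} = \left(3 + 3\right) - S = 6 - S$)
$c = 1$ ($c = 1 + 0 = 1$)
$X{\left(H,p \right)} = \left(2 + H\right)^{2}$
$l{\left(z \right)} = 6 - z$ ($l{\left(z \right)} = \left(6 - z\right) 1 = 6 - z$)
$\frac{Q}{l{\left(X{\left(-4,2 \right)} \right)}} = - \frac{579}{6 - \left(2 - 4\right)^{2}} = - \frac{579}{6 - \left(-2\right)^{2}} = - \frac{579}{6 - 4} = - \frac{579}{2}$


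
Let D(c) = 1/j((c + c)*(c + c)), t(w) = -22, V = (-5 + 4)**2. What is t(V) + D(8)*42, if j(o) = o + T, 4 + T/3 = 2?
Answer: -2729/125 ≈ -21.832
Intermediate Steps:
T = -6 (T = -12 + 3*2 = -12 + 6 = -6)
V = 1 (V = (-1)**2 = 1)
j(o) = -6 + o (j(o) = o - 6 = -6 + o)
D(c) = 1/(-6 + 4*c**2) (D(c) = 1/(-6 + (c + c)*(c + c)) = 1/(-6 + (2*c)*(2*c)) = 1/(-6 + 4*c**2))
t(V) + D(8)*42 = -22 + (1/(2*(-3 + 2*8**2)))*42 = -22 + (1/(2*(-3 + 2*64)))*42 = -22 + (1/(2*(-3 + 128)))*42 = -22 + ((1/2)/125)*42 = -22 + ((1/2)*(1/125))*42 = -22 + (1/250)*42 = -22 + 21/125 = -2729/125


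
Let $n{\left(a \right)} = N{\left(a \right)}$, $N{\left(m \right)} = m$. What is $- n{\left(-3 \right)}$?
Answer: $3$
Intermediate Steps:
$n{\left(a \right)} = a$
$- n{\left(-3 \right)} = \left(-1\right) \left(-3\right) = 3$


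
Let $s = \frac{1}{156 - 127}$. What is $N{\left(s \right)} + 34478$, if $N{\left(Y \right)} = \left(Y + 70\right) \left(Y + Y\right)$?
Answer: $\frac{29000060}{841} \approx 34483.0$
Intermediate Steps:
$s = \frac{1}{29} \approx 0.034483$
$N{\left(Y \right)} = 2 Y \left(70 + Y\right)$ ($N{\left(Y \right)} = \left(70 + Y\right) 2 Y = 2 Y \left(70 + Y\right)$)
$N{\left(s \right)} + 34478 = 2 \cdot \frac{1}{29} \left(70 + \frac{1}{29}\right) + 34478 = 2 \cdot \frac{1}{29} \cdot \frac{2031}{29} + 34478 = \frac{4062}{841} + 34478 = \frac{29000060}{841}$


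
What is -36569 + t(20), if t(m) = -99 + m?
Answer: -36648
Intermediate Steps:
-36569 + t(20) = -36569 + (-99 + 20) = -36569 - 79 = -36648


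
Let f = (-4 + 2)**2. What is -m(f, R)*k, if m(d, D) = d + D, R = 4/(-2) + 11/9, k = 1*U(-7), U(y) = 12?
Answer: -116/3 ≈ -38.667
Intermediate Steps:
k = 12 (k = 1*12 = 12)
f = 4 (f = (-2)**2 = 4)
R = -7/9 (R = 4*(-1/2) + 11*(1/9) = -2 + 11/9 = -7/9 ≈ -0.77778)
m(d, D) = D + d
-m(f, R)*k = -(-7/9 + 4)*12 = -29*12/9 = -1*116/3 = -116/3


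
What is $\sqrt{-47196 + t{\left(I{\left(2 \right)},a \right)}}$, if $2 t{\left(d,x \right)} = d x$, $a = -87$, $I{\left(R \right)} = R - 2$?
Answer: $6 i \sqrt{1311} \approx 217.25 i$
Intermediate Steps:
$I{\left(R \right)} = -2 + R$
$t{\left(d,x \right)} = \frac{d x}{2}$
$\sqrt{-47196 + t{\left(I{\left(2 \right)},a \right)}} = \sqrt{-47196 + \frac{1}{2} \left(-2 + 2\right) \left(-87\right)} = \sqrt{-47196 + \frac{1}{2} \cdot 0 \left(-87\right)} = \sqrt{-47196 + 0} = \sqrt{-47196} = 6 i \sqrt{1311}$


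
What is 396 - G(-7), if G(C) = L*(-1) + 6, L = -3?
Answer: 387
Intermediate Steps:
G(C) = 9 (G(C) = -3*(-1) + 6 = 3 + 6 = 9)
396 - G(-7) = 396 - 1*9 = 396 - 9 = 387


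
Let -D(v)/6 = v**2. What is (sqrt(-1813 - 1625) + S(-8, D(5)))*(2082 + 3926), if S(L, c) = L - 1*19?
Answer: -162216 + 18024*I*sqrt(382) ≈ -1.6222e+5 + 3.5228e+5*I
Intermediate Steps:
D(v) = -6*v**2
S(L, c) = -19 + L (S(L, c) = L - 19 = -19 + L)
(sqrt(-1813 - 1625) + S(-8, D(5)))*(2082 + 3926) = (sqrt(-1813 - 1625) + (-19 - 8))*(2082 + 3926) = (sqrt(-3438) - 27)*6008 = (3*I*sqrt(382) - 27)*6008 = (-27 + 3*I*sqrt(382))*6008 = -162216 + 18024*I*sqrt(382)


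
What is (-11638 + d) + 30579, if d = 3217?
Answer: 22158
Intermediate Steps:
(-11638 + d) + 30579 = (-11638 + 3217) + 30579 = -8421 + 30579 = 22158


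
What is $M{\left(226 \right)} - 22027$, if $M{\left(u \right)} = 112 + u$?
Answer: $-21689$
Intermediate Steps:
$M{\left(226 \right)} - 22027 = \left(112 + 226\right) - 22027 = 338 - 22027 = -21689$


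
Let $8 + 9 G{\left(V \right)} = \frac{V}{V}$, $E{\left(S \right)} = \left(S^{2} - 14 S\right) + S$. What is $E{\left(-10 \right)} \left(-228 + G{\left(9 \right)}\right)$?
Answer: $- \frac{473570}{9} \approx -52619.0$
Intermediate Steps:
$E{\left(S \right)} = S^{2} - 13 S$
$G{\left(V \right)} = - \frac{7}{9}$ ($G{\left(V \right)} = - \frac{8}{9} + \frac{V \frac{1}{V}}{9} = - \frac{8}{9} + \frac{1}{9} \cdot 1 = - \frac{8}{9} + \frac{1}{9} = - \frac{7}{9}$)
$E{\left(-10 \right)} \left(-228 + G{\left(9 \right)}\right) = - 10 \left(-13 - 10\right) \left(-228 - \frac{7}{9}\right) = \left(-10\right) \left(-23\right) \left(- \frac{2059}{9}\right) = 230 \left(- \frac{2059}{9}\right) = - \frac{473570}{9}$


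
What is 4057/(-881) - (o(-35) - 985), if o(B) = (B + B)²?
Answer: -3453172/881 ≈ -3919.6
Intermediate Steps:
o(B) = 4*B² (o(B) = (2*B)² = 4*B²)
4057/(-881) - (o(-35) - 985) = 4057/(-881) - (4*(-35)² - 985) = 4057*(-1/881) - (4*1225 - 985) = -4057/881 - (4900 - 985) = -4057/881 - 1*3915 = -4057/881 - 3915 = -3453172/881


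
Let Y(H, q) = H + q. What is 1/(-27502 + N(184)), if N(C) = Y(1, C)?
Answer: -1/27317 ≈ -3.6607e-5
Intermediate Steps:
N(C) = 1 + C
1/(-27502 + N(184)) = 1/(-27502 + (1 + 184)) = 1/(-27502 + 185) = 1/(-27317) = -1/27317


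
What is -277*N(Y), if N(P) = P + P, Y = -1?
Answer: 554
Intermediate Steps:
N(P) = 2*P
-277*N(Y) = -554*(-1) = -277*(-2) = 554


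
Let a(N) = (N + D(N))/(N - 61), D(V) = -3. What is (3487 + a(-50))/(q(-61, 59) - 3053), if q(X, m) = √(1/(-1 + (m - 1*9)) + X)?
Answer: -57910494670/50696211819 - 5419540*I*√83/16898737273 ≈ -1.1423 - 0.0029218*I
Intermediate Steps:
q(X, m) = √(X + 1/(-10 + m)) (q(X, m) = √(1/(-1 + (m - 9)) + X) = √(1/(-1 + (-9 + m)) + X) = √(1/(-10 + m) + X) = √(X + 1/(-10 + m)))
a(N) = (-3 + N)/(-61 + N) (a(N) = (N - 3)/(N - 61) = (-3 + N)/(-61 + N))
(3487 + a(-50))/(q(-61, 59) - 3053) = (3487 + (-3 - 50)/(-61 - 50))/(√((1 - 61*(-10 + 59))/(-10 + 59)) - 3053) = (3487 - 53/(-111))/(√((1 - 61*49)/49) - 3053) = (3487 - 1/111*(-53))/(√((1 - 2989)/49) - 3053) = (3487 + 53/111)/(√((1/49)*(-2988)) - 3053) = 387110/(111*(√(-2988/49) - 3053)) = 387110/(111*(6*I*√83/7 - 3053)) = 387110/(111*(-3053 + 6*I*√83/7))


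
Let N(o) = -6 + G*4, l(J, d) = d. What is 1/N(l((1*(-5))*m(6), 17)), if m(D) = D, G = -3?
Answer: -1/18 ≈ -0.055556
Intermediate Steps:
N(o) = -18 (N(o) = -6 - 3*4 = -6 - 12 = -18)
1/N(l((1*(-5))*m(6), 17)) = 1/(-18) = -1/18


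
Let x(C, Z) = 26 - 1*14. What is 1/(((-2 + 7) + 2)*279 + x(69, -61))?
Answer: 1/1965 ≈ 0.00050891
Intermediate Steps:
x(C, Z) = 12 (x(C, Z) = 26 - 14 = 12)
1/(((-2 + 7) + 2)*279 + x(69, -61)) = 1/(((-2 + 7) + 2)*279 + 12) = 1/((5 + 2)*279 + 12) = 1/(7*279 + 12) = 1/(1953 + 12) = 1/1965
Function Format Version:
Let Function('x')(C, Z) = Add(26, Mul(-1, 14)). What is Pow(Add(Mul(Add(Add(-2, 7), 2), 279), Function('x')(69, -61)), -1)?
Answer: Rational(1, 1965) ≈ 0.00050891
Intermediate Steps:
Function('x')(C, Z) = 12 (Function('x')(C, Z) = Add(26, -14) = 12)
Pow(Add(Mul(Add(Add(-2, 7), 2), 279), Function('x')(69, -61)), -1) = Pow(Add(Mul(Add(Add(-2, 7), 2), 279), 12), -1) = Pow(Add(Mul(Add(5, 2), 279), 12), -1) = Pow(Add(Mul(7, 279), 12), -1) = Pow(Add(1953, 12), -1) = Pow(1965, -1) = Rational(1, 1965)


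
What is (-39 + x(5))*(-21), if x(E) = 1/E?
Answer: 4074/5 ≈ 814.80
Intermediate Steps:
(-39 + x(5))*(-21) = (-39 + 1/5)*(-21) = (-39 + ⅕)*(-21) = -194/5*(-21) = 4074/5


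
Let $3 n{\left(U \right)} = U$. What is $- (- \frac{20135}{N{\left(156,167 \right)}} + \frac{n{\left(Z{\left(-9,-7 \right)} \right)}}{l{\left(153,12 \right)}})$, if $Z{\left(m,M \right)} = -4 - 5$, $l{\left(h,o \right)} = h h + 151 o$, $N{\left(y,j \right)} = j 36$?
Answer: $\frac{169280957}{50542884} \approx 3.3493$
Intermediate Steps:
$N{\left(y,j \right)} = 36 j$
$l{\left(h,o \right)} = h^{2} + 151 o$
$Z{\left(m,M \right)} = -9$
$n{\left(U \right)} = \frac{U}{3}$
$- (- \frac{20135}{N{\left(156,167 \right)}} + \frac{n{\left(Z{\left(-9,-7 \right)} \right)}}{l{\left(153,12 \right)}}) = - (- \frac{20135}{36 \cdot 167} + \frac{\frac{1}{3} \left(-9\right)}{153^{2} + 151 \cdot 12}) = - (- \frac{20135}{6012} - \frac{3}{23409 + 1812}) = - (\left(-20135\right) \frac{1}{6012} - \frac{3}{25221}) = - (- \frac{20135}{6012} - \frac{1}{8407}) = \left(-1\right) \left(- \frac{169280957}{50542884}\right) = \frac{169280957}{50542884}$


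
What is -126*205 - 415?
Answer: -26245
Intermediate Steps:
-126*205 - 415 = -25830 - 415 = -26245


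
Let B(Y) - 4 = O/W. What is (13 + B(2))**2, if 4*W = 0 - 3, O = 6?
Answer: 81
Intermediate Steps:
W = -3/4 (W = (0 - 3)/4 = (1/4)*(-3) = -3/4 ≈ -0.75000)
B(Y) = -4 (B(Y) = 4 + 6/(-3/4) = 4 + 6*(-4/3) = 4 - 8 = -4)
(13 + B(2))**2 = (13 - 4)**2 = 9**2 = 81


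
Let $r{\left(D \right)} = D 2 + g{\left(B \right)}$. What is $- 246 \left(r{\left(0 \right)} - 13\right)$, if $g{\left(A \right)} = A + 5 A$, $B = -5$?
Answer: $10578$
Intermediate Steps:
$g{\left(A \right)} = 6 A$
$r{\left(D \right)} = -30 + 2 D$ ($r{\left(D \right)} = D 2 + 6 \left(-5\right) = 2 D - 30 = -30 + 2 D$)
$- 246 \left(r{\left(0 \right)} - 13\right) = - 246 \left(\left(-30 + 2 \cdot 0\right) - 13\right) = - 246 \left(\left(-30 + 0\right) - 13\right) = - 246 \left(-30 - 13\right) = \left(-246\right) \left(-43\right) = 10578$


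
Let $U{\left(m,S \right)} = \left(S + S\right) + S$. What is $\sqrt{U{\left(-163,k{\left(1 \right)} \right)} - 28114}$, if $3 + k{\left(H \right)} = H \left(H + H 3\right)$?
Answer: $i \sqrt{28111} \approx 167.66 i$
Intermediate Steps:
$k{\left(H \right)} = -3 + 4 H^{2}$ ($k{\left(H \right)} = -3 + H \left(H + H 3\right) = -3 + H \left(H + 3 H\right) = -3 + H 4 H = -3 + 4 H^{2}$)
$U{\left(m,S \right)} = 3 S$ ($U{\left(m,S \right)} = 2 S + S = 3 S$)
$\sqrt{U{\left(-163,k{\left(1 \right)} \right)} - 28114} = \sqrt{3 \left(-3 + 4 \cdot 1^{2}\right) - 28114} = \sqrt{3 \left(-3 + 4 \cdot 1\right) - 28114} = \sqrt{3 \left(-3 + 4\right) - 28114} = \sqrt{3 \cdot 1 - 28114} = \sqrt{3 - 28114} = \sqrt{-28111} = i \sqrt{28111}$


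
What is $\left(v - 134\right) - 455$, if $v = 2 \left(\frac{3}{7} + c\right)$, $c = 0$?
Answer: $- \frac{4117}{7} \approx -588.14$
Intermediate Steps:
$v = \frac{6}{7}$ ($v = 2 \left(\frac{3}{7} + 0\right) = 2 \cdot \frac{3}{7} = \frac{6}{7} \approx 0.85714$)
$\left(v - 134\right) - 455 = \left(\frac{6}{7} - 134\right) - 455 = - \frac{932}{7} - 455 = - \frac{4117}{7}$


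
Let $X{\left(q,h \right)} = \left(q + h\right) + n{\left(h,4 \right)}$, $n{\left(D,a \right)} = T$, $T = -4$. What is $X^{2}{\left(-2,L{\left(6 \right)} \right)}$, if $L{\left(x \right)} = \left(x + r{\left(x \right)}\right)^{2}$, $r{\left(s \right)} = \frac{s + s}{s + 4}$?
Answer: $\frac{1313316}{625} \approx 2101.3$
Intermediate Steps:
$n{\left(D,a \right)} = -4$
$r{\left(s \right)} = \frac{2 s}{4 + s}$
$L{\left(x \right)} = \left(x + \frac{2 x}{4 + x}\right)^{2}$
$X{\left(q,h \right)} = -4 + h + q$ ($X{\left(q,h \right)} = \left(q + h\right) - 4 = \left(h + q\right) - 4 = -4 + h + q$)
$X^{2}{\left(-2,L{\left(6 \right)} \right)} = \left(-4 + \frac{6^{2} \left(6 + 6\right)^{2}}{\left(4 + 6\right)^{2}} - 2\right)^{2} = \left(-4 + \frac{36 \cdot 12^{2}}{100} - 2\right)^{2} = \left(-4 + 36 \cdot \frac{1}{100} \cdot 144 - 2\right)^{2} = \left(-4 + \frac{1296}{25} - 2\right)^{2} = \left(\frac{1146}{25}\right)^{2} = \frac{1313316}{625}$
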